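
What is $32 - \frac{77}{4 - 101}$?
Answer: $\frac{3181}{97} \approx 32.794$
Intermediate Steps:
$32 - \frac{77}{4 - 101} = 32 - \frac{77}{-97} = 32 - - \frac{77}{97} = 32 + \frac{77}{97} = \frac{3181}{97}$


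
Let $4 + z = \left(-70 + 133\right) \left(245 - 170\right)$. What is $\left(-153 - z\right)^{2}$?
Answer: $23755876$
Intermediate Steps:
$z = 4721$ ($z = -4 + \left(-70 + 133\right) \left(245 - 170\right) = -4 + 63 \cdot 75 = -4 + 4725 = 4721$)
$\left(-153 - z\right)^{2} = \left(-153 - 4721\right)^{2} = \left(-4874\right)^{2} = 23755876$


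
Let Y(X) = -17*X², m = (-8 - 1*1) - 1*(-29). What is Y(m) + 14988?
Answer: 8188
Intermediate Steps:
m = 20 (m = (-8 - 1) + 29 = -9 + 29 = 20)
Y(m) + 14988 = -17*20² + 14988 = -17*400 + 14988 = -6800 + 14988 = 8188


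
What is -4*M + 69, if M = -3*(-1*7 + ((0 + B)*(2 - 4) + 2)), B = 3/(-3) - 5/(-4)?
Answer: 3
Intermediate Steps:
B = 1/4 (B = 3*(-1/3) - 5*(-1/4) = -1 + 5/4 = 1/4 ≈ 0.25000)
M = 33/2 (M = -3*(-1*7 + ((0 + 1/4)*(2 - 4) + 2)) = -3*(-7 + ((1/4)*(-2) + 2)) = -3*(-7 + (-1/2 + 2)) = -3*(-7 + 3/2) = -3*(-11/2) = 33/2 ≈ 16.500)
-4*M + 69 = -4*33/2 + 69 = -66 + 69 = 3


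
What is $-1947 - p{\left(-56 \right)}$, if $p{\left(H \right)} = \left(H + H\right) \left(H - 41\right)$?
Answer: $-12811$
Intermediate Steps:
$p{\left(H \right)} = 2 H \left(-41 + H\right)$
$-1947 - p{\left(-56 \right)} = -1947 - 2 \left(-56\right) \left(-41 - 56\right) = -1947 - 2 \left(-56\right) \left(-97\right) = -1947 - 10864 = -12811$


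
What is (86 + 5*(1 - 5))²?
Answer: 4356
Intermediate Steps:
(86 + 5*(1 - 5))² = (86 + 5*(-4))² = (86 - 20)² = 66² = 4356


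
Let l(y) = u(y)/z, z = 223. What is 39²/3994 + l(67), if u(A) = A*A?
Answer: 18268249/890662 ≈ 20.511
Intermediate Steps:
u(A) = A²
l(y) = y²/223
39²/3994 + l(67) = 39²/3994 + (1/223)*67² = 1521*(1/3994) + (1/223)*4489 = 1521/3994 + 4489/223 = 18268249/890662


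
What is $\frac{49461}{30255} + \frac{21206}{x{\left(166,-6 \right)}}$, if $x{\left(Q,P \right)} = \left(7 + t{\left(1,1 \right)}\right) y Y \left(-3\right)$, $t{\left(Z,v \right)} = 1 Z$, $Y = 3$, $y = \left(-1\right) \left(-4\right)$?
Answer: $- \frac{104557127}{1452240} \approx -71.997$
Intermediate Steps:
$y = 4$
$t{\left(Z,v \right)} = Z$
$x{\left(Q,P \right)} = -288$ ($x{\left(Q,P \right)} = \left(7 + 1\right) 4 \cdot 3 \left(-3\right) = 8 \cdot 12 \left(-3\right) = 8 \left(-36\right) = -288$)
$\frac{49461}{30255} + \frac{21206}{x{\left(166,-6 \right)}} = \frac{49461}{30255} + \frac{21206}{-288} = 49461 \cdot \frac{1}{30255} + 21206 \left(- \frac{1}{288}\right) = \frac{16487}{10085} - \frac{10603}{144} = - \frac{104557127}{1452240}$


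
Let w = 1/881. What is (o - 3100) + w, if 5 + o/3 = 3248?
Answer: 5840150/881 ≈ 6629.0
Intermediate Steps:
o = 9729 (o = -15 + 3*3248 = -15 + 9744 = 9729)
w = 1/881 ≈ 0.0011351
(o - 3100) + w = (9729 - 3100) + 1/881 = 6629 + 1/881 = 5840150/881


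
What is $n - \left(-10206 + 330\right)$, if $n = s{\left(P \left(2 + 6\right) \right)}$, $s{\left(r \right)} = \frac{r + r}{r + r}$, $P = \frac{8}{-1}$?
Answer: $9877$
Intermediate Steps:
$P = -8$ ($P = 8 \left(-1\right) = -8$)
$s{\left(r \right)} = 1$ ($s{\left(r \right)} = \frac{2 r}{2 r} = 2 r \frac{1}{2 r} = 1$)
$n = 1$
$n - \left(-10206 + 330\right) = 1 - \left(-10206 + 330\right) = 1 - -9876 = 1 + 9876 = 9877$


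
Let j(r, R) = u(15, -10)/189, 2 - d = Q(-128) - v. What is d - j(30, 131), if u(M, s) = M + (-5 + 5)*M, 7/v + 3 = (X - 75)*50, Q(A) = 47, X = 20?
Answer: -7818961/173439 ≈ -45.082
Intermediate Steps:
v = -7/2753 (v = 7/(-3 + (20 - 75)*50) = 7/(-3 - 55*50) = 7/(-3 - 2750) = 7/(-2753) = 7*(-1/2753) = -7/2753 ≈ -0.0025427)
u(M, s) = M (u(M, s) = M + 0*M = M + 0 = M)
d = -123892/2753 (d = 2 - (47 - 1*(-7/2753)) = 2 - (47 + 7/2753) = 2 - 1*129398/2753 = 2 - 129398/2753 = -123892/2753 ≈ -45.003)
j(r, R) = 5/63 (j(r, R) = 15/189 = 15*(1/189) = 5/63)
d - j(30, 131) = -123892/2753 - 1*5/63 = -123892/2753 - 5/63 = -7818961/173439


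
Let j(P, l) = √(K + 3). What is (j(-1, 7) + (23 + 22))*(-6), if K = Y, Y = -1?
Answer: -270 - 6*√2 ≈ -278.49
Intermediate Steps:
K = -1
j(P, l) = √2 (j(P, l) = √(-1 + 3) = √2)
(j(-1, 7) + (23 + 22))*(-6) = (√2 + (23 + 22))*(-6) = (√2 + 45)*(-6) = (45 + √2)*(-6) = -270 - 6*√2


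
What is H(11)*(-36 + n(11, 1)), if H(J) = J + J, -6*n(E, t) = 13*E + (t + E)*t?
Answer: -4081/3 ≈ -1360.3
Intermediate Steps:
n(E, t) = -13*E/6 - t*(E + t)/6 (n(E, t) = -(13*E + (t + E)*t)/6 = -(13*E + (E + t)*t)/6 = -(13*E + t*(E + t))/6 = -13*E/6 - t*(E + t)/6)
H(J) = 2*J
H(11)*(-36 + n(11, 1)) = (2*11)*(-36 + (-13/6*11 - 1/6*1**2 - 1/6*11*1)) = 22*(-36 + (-143/6 - 1/6*1 - 11/6)) = 22*(-36 + (-143/6 - 1/6 - 11/6)) = 22*(-36 - 155/6) = 22*(-371/6) = -4081/3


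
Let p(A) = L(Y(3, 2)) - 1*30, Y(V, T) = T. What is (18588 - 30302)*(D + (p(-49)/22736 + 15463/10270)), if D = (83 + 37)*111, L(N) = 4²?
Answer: -650661320176197/4169620 ≈ -1.5605e+8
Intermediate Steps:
L(N) = 16
p(A) = -14 (p(A) = 16 - 1*30 = 16 - 30 = -14)
D = 13320 (D = 120*111 = 13320)
(18588 - 30302)*(D + (p(-49)/22736 + 15463/10270)) = (18588 - 30302)*(13320 + (-14/22736 + 15463/10270)) = -11714*(13320 + (-14*1/22736 + 15463*(1/10270))) = -11714*(13320 + (-1/1624 + 15463/10270)) = -11714*(13320 + 12550821/8339240) = -11714*111091227621/8339240 = -650661320176197/4169620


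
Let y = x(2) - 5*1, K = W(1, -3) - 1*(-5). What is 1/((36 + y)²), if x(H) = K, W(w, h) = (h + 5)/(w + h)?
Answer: 1/1225 ≈ 0.00081633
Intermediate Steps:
W(w, h) = (5 + h)/(h + w)
K = 4 (K = (5 - 3)/(-3 + 1) - 1*(-5) = 2/(-2) + 5 = -½*2 + 5 = -1 + 5 = 4)
x(H) = 4
y = -1 (y = 4 - 5*1 = 4 - 5 = -1)
1/((36 + y)²) = 1/((36 - 1)²) = 1/(35²) = 1/1225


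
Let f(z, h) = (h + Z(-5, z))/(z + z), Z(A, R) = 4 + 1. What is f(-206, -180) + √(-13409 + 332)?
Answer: 175/412 + 3*I*√1453 ≈ 0.42476 + 114.35*I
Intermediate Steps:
Z(A, R) = 5
f(z, h) = (5 + h)/(2*z) (f(z, h) = (h + 5)/(z + z) = (5 + h)/((2*z)) = (5 + h)*(1/(2*z)) = (5 + h)/(2*z))
f(-206, -180) + √(-13409 + 332) = (½)*(5 - 180)/(-206) + √(-13409 + 332) = (½)*(-1/206)*(-175) + √(-13077) = 175/412 + 3*I*√1453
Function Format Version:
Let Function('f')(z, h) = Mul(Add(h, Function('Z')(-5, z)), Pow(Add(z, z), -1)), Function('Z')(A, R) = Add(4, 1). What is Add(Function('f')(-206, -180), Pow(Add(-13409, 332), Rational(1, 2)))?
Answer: Add(Rational(175, 412), Mul(3, I, Pow(1453, Rational(1, 2)))) ≈ Add(0.42476, Mul(114.35, I))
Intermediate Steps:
Function('Z')(A, R) = 5
Function('f')(z, h) = Mul(Rational(1, 2), Pow(z, -1), Add(5, h)) (Function('f')(z, h) = Mul(Add(h, 5), Pow(Add(z, z), -1)) = Mul(Add(5, h), Pow(Mul(2, z), -1)) = Mul(Add(5, h), Mul(Rational(1, 2), Pow(z, -1))) = Mul(Rational(1, 2), Pow(z, -1), Add(5, h)))
Add(Function('f')(-206, -180), Pow(Add(-13409, 332), Rational(1, 2))) = Add(Mul(Rational(1, 2), Pow(-206, -1), Add(5, -180)), Pow(Add(-13409, 332), Rational(1, 2))) = Add(Mul(Rational(1, 2), Rational(-1, 206), -175), Pow(-13077, Rational(1, 2))) = Add(Rational(175, 412), Mul(3, I, Pow(1453, Rational(1, 2))))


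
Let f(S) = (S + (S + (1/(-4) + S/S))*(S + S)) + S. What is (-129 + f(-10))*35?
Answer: 1260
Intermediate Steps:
f(S) = 2*S + 2*S*(¾ + S) (f(S) = (S + (S + (1*(-¼) + 1))*(2*S)) + S = (S + (S + (-¼ + 1))*(2*S)) + S = (S + (S + ¾)*(2*S)) + S = (S + (¾ + S)*(2*S)) + S = (S + 2*S*(¾ + S)) + S = 2*S + 2*S*(¾ + S))
(-129 + f(-10))*35 = (-129 + (½)*(-10)*(7 + 4*(-10)))*35 = (-129 + (½)*(-10)*(7 - 40))*35 = (-129 + (½)*(-10)*(-33))*35 = (-129 + 165)*35 = 36*35 = 1260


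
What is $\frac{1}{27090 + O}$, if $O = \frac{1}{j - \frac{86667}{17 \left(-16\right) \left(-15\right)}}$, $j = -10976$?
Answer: $\frac{14956249}{405164784050} \approx 3.6914 \cdot 10^{-5}$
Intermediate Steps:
$O = - \frac{1360}{14956249}$ ($O = \frac{1}{-10976 - \frac{86667}{17 \left(-16\right) \left(-15\right)}} = \frac{1}{-10976 - \frac{86667}{\left(-272\right) \left(-15\right)}} = \frac{1}{-10976 - \frac{86667}{4080}} = \frac{1}{-10976 - \frac{28889}{1360}} = \frac{1}{- \frac{14956249}{1360}} = - \frac{1360}{14956249} \approx -9.0932 \cdot 10^{-5}$)
$\frac{1}{27090 + O} = \frac{1}{27090 - \frac{1360}{14956249}} = \frac{1}{\frac{405164784050}{14956249}} = \frac{14956249}{405164784050}$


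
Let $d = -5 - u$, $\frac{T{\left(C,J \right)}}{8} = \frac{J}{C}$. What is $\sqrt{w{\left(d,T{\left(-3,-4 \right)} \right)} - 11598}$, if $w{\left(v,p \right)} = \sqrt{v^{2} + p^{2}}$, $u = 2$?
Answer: $\frac{\sqrt{-104382 + 3 \sqrt{1465}}}{3} \approx 107.63 i$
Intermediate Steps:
$T{\left(C,J \right)} = \frac{8 J}{C}$ ($T{\left(C,J \right)} = 8 \frac{J}{C} = \frac{8 J}{C}$)
$d = -7$ ($d = -5 - 2 = -7$)
$w{\left(v,p \right)} = \sqrt{p^{2} + v^{2}}$
$\sqrt{w{\left(d,T{\left(-3,-4 \right)} \right)} - 11598} = \sqrt{\sqrt{\left(8 \left(-4\right) \frac{1}{-3}\right)^{2} + \left(-7\right)^{2}} - 11598} = \sqrt{\sqrt{\left(8 \left(-4\right) \left(- \frac{1}{3}\right)\right)^{2} + 49} - 11598} = \sqrt{\sqrt{\left(\frac{32}{3}\right)^{2} + 49} - 11598} = \sqrt{\sqrt{\frac{1024}{9} + 49} - 11598} = \sqrt{\sqrt{\frac{1465}{9}} - 11598} = \sqrt{\frac{\sqrt{1465}}{3} - 11598} = \sqrt{-11598 + \frac{\sqrt{1465}}{3}}$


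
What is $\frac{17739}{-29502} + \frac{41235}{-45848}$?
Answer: $- \frac{10251579}{6831352} \approx -1.5007$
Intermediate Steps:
$\frac{17739}{-29502} + \frac{41235}{-45848} = 17739 \left(- \frac{1}{29502}\right) + 41235 \left(- \frac{1}{45848}\right) = - \frac{1971}{3278} - \frac{41235}{45848} = - \frac{10251579}{6831352}$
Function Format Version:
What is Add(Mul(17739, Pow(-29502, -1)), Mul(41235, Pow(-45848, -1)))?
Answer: Rational(-10251579, 6831352) ≈ -1.5007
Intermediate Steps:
Add(Mul(17739, Pow(-29502, -1)), Mul(41235, Pow(-45848, -1))) = Add(Mul(17739, Rational(-1, 29502)), Mul(41235, Rational(-1, 45848))) = Add(Rational(-1971, 3278), Rational(-41235, 45848)) = Rational(-10251579, 6831352)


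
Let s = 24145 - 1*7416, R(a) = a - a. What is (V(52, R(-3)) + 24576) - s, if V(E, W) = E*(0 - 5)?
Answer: 7587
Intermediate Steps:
R(a) = 0
V(E, W) = -5*E (V(E, W) = E*(-5) = -5*E)
s = 16729 (s = 24145 - 7416 = 16729)
(V(52, R(-3)) + 24576) - s = (-5*52 + 24576) - 1*16729 = (-260 + 24576) - 16729 = 24316 - 16729 = 7587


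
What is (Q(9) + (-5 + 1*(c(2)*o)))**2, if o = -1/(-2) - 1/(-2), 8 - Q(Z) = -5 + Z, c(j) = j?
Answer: 1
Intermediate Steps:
Q(Z) = 13 - Z (Q(Z) = 8 - (-5 + Z) = 8 + (5 - Z) = 13 - Z)
o = 1 (o = -1*(-1/2) - 1*(-1/2) = 1/2 + 1/2 = 1)
(Q(9) + (-5 + 1*(c(2)*o)))**2 = ((13 - 1*9) + (-5 + 1*(2*1)))**2 = ((13 - 9) + (-5 + 1*2))**2 = (4 + (-5 + 2))**2 = (4 - 3)**2 = 1**2 = 1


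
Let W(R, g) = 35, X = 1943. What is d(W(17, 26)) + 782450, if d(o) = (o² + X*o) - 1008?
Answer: 850672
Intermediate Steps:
d(o) = -1008 + o² + 1943*o (d(o) = (o² + 1943*o) - 1008 = -1008 + o² + 1943*o)
d(W(17, 26)) + 782450 = (-1008 + 35² + 1943*35) + 782450 = (-1008 + 1225 + 68005) + 782450 = 68222 + 782450 = 850672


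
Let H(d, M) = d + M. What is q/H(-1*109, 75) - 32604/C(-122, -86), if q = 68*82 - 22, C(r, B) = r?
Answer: 107737/1037 ≈ 103.89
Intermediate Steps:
q = 5554 (q = 5576 - 22 = 5554)
H(d, M) = M + d
q/H(-1*109, 75) - 32604/C(-122, -86) = 5554/(75 - 1*109) - 32604/(-122) = 5554/(75 - 109) - 32604*(-1/122) = 5554/(-34) + 16302/61 = 5554*(-1/34) + 16302/61 = -2777/17 + 16302/61 = 107737/1037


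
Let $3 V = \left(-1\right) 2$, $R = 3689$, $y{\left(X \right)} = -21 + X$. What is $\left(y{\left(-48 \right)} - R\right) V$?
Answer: $\frac{7516}{3} \approx 2505.3$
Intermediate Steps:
$V = - \frac{2}{3}$ ($V = \frac{\left(-1\right) 2}{3} = \frac{1}{3} \left(-2\right) = - \frac{2}{3} \approx -0.66667$)
$\left(y{\left(-48 \right)} - R\right) V = \left(\left(-21 - 48\right) - 3689\right) \left(- \frac{2}{3}\right) = \left(-69 - 3689\right) \left(- \frac{2}{3}\right) = \left(-3758\right) \left(- \frac{2}{3}\right) = \frac{7516}{3}$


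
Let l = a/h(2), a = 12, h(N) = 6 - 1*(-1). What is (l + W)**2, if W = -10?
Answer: 3364/49 ≈ 68.653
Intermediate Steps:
h(N) = 7 (h(N) = 6 + 1 = 7)
l = 12/7 ≈ 1.7143
(l + W)**2 = (12/7 - 10)**2 = (-58/7)**2 = 3364/49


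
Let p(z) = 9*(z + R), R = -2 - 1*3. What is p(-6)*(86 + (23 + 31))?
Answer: -13860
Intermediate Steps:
R = -5 (R = -2 - 3 = -5)
p(z) = -45 + 9*z (p(z) = 9*(z - 5) = 9*(-5 + z) = -45 + 9*z)
p(-6)*(86 + (23 + 31)) = (-45 + 9*(-6))*(86 + (23 + 31)) = (-45 - 54)*(86 + 54) = -99*140 = -13860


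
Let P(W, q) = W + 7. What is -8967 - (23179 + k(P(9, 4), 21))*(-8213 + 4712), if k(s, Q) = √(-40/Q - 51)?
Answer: 81140712 + 1167*I*√23331/7 ≈ 8.1141e+7 + 25465.0*I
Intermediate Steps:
P(W, q) = 7 + W
k(s, Q) = √(-51 - 40/Q)
-8967 - (23179 + k(P(9, 4), 21))*(-8213 + 4712) = -8967 - (23179 + √(-51 - 40/21))*(-8213 + 4712) = -8967 - (23179 + √(-51 - 40*1/21))*(-3501) = -8967 - (23179 + √(-51 - 40/21))*(-3501) = -8967 - (23179 + √(-1111/21))*(-3501) = -8967 - (23179 + I*√23331/21)*(-3501) = -8967 - (-81149679 - 1167*I*√23331/7) = -8967 + (81149679 + 1167*I*√23331/7) = 81140712 + 1167*I*√23331/7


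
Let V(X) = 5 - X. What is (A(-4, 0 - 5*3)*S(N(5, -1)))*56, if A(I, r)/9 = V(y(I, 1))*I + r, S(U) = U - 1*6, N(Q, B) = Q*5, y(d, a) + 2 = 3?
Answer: -296856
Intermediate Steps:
y(d, a) = 1 (y(d, a) = -2 + 3 = 1)
N(Q, B) = 5*Q
S(U) = -6 + U (S(U) = U - 6 = -6 + U)
A(I, r) = 9*r + 36*I (A(I, r) = 9*((5 - 1*1)*I + r) = 9*((5 - 1)*I + r) = 9*(4*I + r) = 9*(r + 4*I) = 9*r + 36*I)
(A(-4, 0 - 5*3)*S(N(5, -1)))*56 = ((9*(0 - 5*3) + 36*(-4))*(-6 + 5*5))*56 = ((9*(0 - 15) - 144)*(-6 + 25))*56 = ((9*(-15) - 144)*19)*56 = ((-135 - 144)*19)*56 = -279*19*56 = -5301*56 = -296856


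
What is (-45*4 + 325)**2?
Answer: 21025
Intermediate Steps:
(-45*4 + 325)**2 = (-180 + 325)**2 = 145**2 = 21025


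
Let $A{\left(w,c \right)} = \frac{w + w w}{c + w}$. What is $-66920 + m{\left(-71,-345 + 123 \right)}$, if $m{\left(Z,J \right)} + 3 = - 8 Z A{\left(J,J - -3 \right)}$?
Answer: $- \frac{19126753}{147} \approx -1.3011 \cdot 10^{5}$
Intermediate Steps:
$A{\left(w,c \right)} = \frac{w + w^{2}}{c + w}$
$m{\left(Z,J \right)} = -3 - \frac{8 J Z \left(1 + J\right)}{3 + 2 J}$ ($m{\left(Z,J \right)} = -3 + - 8 Z \frac{J \left(1 + J\right)}{\left(J - -3\right) + J} = -3 + - 8 Z \frac{J \left(1 + J\right)}{\left(J + 3\right) + J} = -3 + - 8 Z \frac{J \left(1 + J\right)}{\left(3 + J\right) + J} = -3 + - 8 Z \frac{J \left(1 + J\right)}{3 + 2 J} = -3 - \frac{8 J Z \left(1 + J\right)}{3 + 2 J}$)
$-66920 + m{\left(-71,-345 + 123 \right)} = -66920 + \frac{-9 - 6 \left(-345 + 123\right) - 8 \left(-345 + 123\right) \left(-71\right) \left(1 + \left(-345 + 123\right)\right)}{3 + 2 \left(-345 + 123\right)} = -66920 + \frac{-9 - -1332 - \left(-1776\right) \left(-71\right) \left(1 - 222\right)}{3 + 2 \left(-222\right)} = -66920 + \frac{-9 + 1332 - \left(-1776\right) \left(-71\right) \left(-221\right)}{3 - 444} = -66920 + \frac{-9 + 1332 + 27867216}{-441} = -66920 - \frac{9289513}{147} = - \frac{19126753}{147}$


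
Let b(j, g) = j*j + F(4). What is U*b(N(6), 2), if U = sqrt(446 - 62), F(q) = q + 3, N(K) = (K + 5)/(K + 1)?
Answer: 3712*sqrt(6)/49 ≈ 185.56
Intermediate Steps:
N(K) = (5 + K)/(1 + K)
F(q) = 3 + q
b(j, g) = 7 + j**2 (b(j, g) = j*j + (3 + 4) = j**2 + 7 = 7 + j**2)
U = 8*sqrt(6) (U = sqrt(384) = 8*sqrt(6) ≈ 19.596)
U*b(N(6), 2) = (8*sqrt(6))*(7 + ((5 + 6)/(1 + 6))**2) = (8*sqrt(6))*(7 + (11/7)**2) = (8*sqrt(6))*(7 + 121/49) = (8*sqrt(6))*(464/49) = 3712*sqrt(6)/49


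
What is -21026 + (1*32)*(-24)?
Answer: -21794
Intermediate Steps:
-21026 + (1*32)*(-24) = -21026 + 32*(-24) = -21026 - 768 = -21794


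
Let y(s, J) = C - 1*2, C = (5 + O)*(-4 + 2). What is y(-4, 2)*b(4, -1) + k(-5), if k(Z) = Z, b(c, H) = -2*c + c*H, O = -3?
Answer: 67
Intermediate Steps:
b(c, H) = -2*c + H*c
C = -4 (C = (5 - 3)*(-4 + 2) = 2*(-2) = -4)
y(s, J) = -6 (y(s, J) = -4 - 1*2 = -4 - 2 = -6)
y(-4, 2)*b(4, -1) + k(-5) = -24*(-2 - 1) - 5 = -24*(-3) - 5 = -6*(-12) - 5 = 72 - 5 = 67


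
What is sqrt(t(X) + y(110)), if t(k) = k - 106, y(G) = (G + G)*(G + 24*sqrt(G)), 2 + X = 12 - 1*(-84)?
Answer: 2*sqrt(6047 + 1320*sqrt(110)) ≈ 282.07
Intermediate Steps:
X = 94 (X = -2 + (12 - 1*(-84)) = -2 + (12 + 84) = -2 + 96 = 94)
y(G) = 2*G*(G + 24*sqrt(G)) (y(G) = (2*G)*(G + 24*sqrt(G)) = 2*G*(G + 24*sqrt(G)))
t(k) = -106 + k
sqrt(t(X) + y(110)) = sqrt((-106 + 94) + (2*110**2 + 48*110**(3/2))) = sqrt(-12 + (2*12100 + 48*(110*sqrt(110)))) = sqrt(-12 + (24200 + 5280*sqrt(110))) = sqrt(24188 + 5280*sqrt(110))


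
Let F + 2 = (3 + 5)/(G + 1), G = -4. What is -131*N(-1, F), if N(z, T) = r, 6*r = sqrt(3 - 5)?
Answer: -131*I*sqrt(2)/6 ≈ -30.877*I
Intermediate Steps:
r = I*sqrt(2)/6 (r = sqrt(3 - 5)/6 = sqrt(-2)/6 = (I*sqrt(2))/6 = I*sqrt(2)/6 ≈ 0.2357*I)
F = -14/3 (F = -2 + (3 + 5)/(-4 + 1) = -2 + 8/(-3) = -2 + 8*(-1/3) = -2 - 8/3 = -14/3 ≈ -4.6667)
N(z, T) = I*sqrt(2)/6
-131*N(-1, F) = -131*I*sqrt(2)/6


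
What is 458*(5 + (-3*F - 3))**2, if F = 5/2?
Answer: 27709/2 ≈ 13855.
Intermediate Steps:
F = 5/2 (F = 5*(1/2) = 5/2 ≈ 2.5000)
458*(5 + (-3*F - 3))**2 = 458*(5 + (-3*5/2 - 3))**2 = 458*(5 + (-15/2 - 3))**2 = 458*(5 - 21/2)**2 = 458*(-11/2)**2 = 458*(121/4) = 27709/2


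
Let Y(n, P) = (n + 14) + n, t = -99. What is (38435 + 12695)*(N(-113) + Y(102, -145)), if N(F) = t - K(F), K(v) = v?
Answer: 11862160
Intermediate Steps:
Y(n, P) = 14 + 2*n (Y(n, P) = (14 + n) + n = 14 + 2*n)
N(F) = -99 - F
(38435 + 12695)*(N(-113) + Y(102, -145)) = (38435 + 12695)*((-99 - 1*(-113)) + (14 + 2*102)) = 51130*((-99 + 113) + (14 + 204)) = 51130*(14 + 218) = 51130*232 = 11862160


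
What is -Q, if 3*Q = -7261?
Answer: 7261/3 ≈ 2420.3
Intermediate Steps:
Q = -7261/3 (Q = (⅓)*(-7261) = -7261/3 ≈ -2420.3)
-Q = -1*(-7261/3) = 7261/3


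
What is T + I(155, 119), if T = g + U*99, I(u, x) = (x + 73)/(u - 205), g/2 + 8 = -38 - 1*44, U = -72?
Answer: -182796/25 ≈ -7311.8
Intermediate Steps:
g = -180 (g = -16 + 2*(-38 - 1*44) = -16 + 2*(-38 - 44) = -16 + 2*(-82) = -16 - 164 = -180)
I(u, x) = (73 + x)/(-205 + u)
T = -7308 (T = -180 - 72*99 = -180 - 7128 = -7308)
T + I(155, 119) = -7308 + (73 + 119)/(-205 + 155) = -7308 + 192/(-50) = -7308 - 1/50*192 = -7308 - 96/25 = -182796/25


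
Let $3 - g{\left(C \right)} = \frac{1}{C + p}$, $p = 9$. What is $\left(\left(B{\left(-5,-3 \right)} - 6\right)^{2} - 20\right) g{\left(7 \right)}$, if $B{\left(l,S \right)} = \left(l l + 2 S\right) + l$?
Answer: $\frac{517}{4} \approx 129.25$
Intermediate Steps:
$B{\left(l,S \right)} = l + l^{2} + 2 S$ ($B{\left(l,S \right)} = \left(l^{2} + 2 S\right) + l = l + l^{2} + 2 S$)
$g{\left(C \right)} = 3 - \frac{1}{9 + C}$ ($g{\left(C \right)} = 3 - \frac{1}{C + 9} = 3 - \frac{1}{9 + C}$)
$\left(\left(B{\left(-5,-3 \right)} - 6\right)^{2} - 20\right) g{\left(7 \right)} = \left(\left(\left(-5 + \left(-5\right)^{2} + 2 \left(-3\right)\right) - 6\right)^{2} - 20\right) \frac{26 + 3 \cdot 7}{9 + 7} = \left(\left(\left(-5 + 25 - 6\right) - 6\right)^{2} - 20\right) \frac{26 + 21}{16} = \left(\left(14 - 6\right)^{2} - 20\right) \frac{1}{16} \cdot 47 = \left(8^{2} - 20\right) \frac{47}{16} = \left(64 - 20\right) \frac{47}{16} = 44 \cdot \frac{47}{16} = \frac{517}{4}$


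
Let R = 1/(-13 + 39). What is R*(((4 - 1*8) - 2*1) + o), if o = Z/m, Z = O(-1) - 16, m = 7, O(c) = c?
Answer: -59/182 ≈ -0.32418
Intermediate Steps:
Z = -17 (Z = -1 - 16 = -17)
o = -17/7 ≈ -2.4286
R = 1/26 ≈ 0.038462
R*(((4 - 1*8) - 2*1) + o) = (((4 - 1*8) - 2*1) - 17/7)/26 = (((4 - 8) - 2) - 17/7)/26 = ((-4 - 2) - 17/7)/26 = (-6 - 17/7)/26 = (1/26)*(-59/7) = -59/182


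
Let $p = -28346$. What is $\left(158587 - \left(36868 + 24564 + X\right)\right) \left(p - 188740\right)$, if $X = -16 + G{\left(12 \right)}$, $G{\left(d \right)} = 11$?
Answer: $-21092075760$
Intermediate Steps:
$X = -5$ ($X = -16 + 11 = -5$)
$\left(158587 - \left(36868 + 24564 + X\right)\right) \left(p - 188740\right) = \left(158587 - \left(36863 + 24564\right)\right) \left(-28346 - 188740\right) = \left(158587 - 61427\right) \left(-217086\right) = 97160 \left(-217086\right) = -21092075760$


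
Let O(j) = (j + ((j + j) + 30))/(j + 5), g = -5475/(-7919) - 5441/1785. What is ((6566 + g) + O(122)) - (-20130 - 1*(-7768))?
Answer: 33980868855272/1795197705 ≈ 18929.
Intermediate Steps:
g = -33314404/14135415 (g = -5475*(-1/7919) - 5441*1/1785 = 5475/7919 - 5441/1785 = -33314404/14135415 ≈ -2.3568)
O(j) = (30 + 3*j)/(5 + j) (O(j) = (j + (2*j + 30))/(5 + j) = (j + (30 + 2*j))/(5 + j) = (30 + 3*j)/(5 + j))
((6566 + g) + O(122)) - (-20130 - 1*(-7768)) = ((6566 - 33314404/14135415) + 3*(10 + 122)/(5 + 122)) - (-20130 - 1*(-7768)) = (92779820486/14135415 + 3*132/127) - (-20130 + 7768) = (92779820486/14135415 + 3*(1/127)*132) - 1*(-12362) = (92779820486/14135415 + 396/127) + 12362 = 11788634826062/1795197705 + 12362 = 33980868855272/1795197705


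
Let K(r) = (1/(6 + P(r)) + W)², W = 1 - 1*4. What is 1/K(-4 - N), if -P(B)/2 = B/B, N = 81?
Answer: 16/121 ≈ 0.13223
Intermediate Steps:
W = -3 (W = 1 - 4 = -3)
P(B) = -2 (P(B) = -2*B/B = -2*1 = -2)
K(r) = 121/16 (K(r) = (1/(6 - 2) - 3)² = (1/4 - 3)² = (¼ - 3)² = (-11/4)² = 121/16)
1/K(-4 - N) = 1/(121/16) = 16/121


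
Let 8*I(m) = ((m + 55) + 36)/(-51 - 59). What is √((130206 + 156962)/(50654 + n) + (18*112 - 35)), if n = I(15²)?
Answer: √246713131211402541/11143801 ≈ 44.572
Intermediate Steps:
I(m) = -91/880 - m/880 (I(m) = (((m + 55) + 36)/(-51 - 59))/8 = (((55 + m) + 36)/(-110))/8 = ((91 + m)*(-1/110))/8 = (-91/110 - m/110)/8 = -91/880 - m/880)
n = -79/220 (n = -91/880 - 1/880*15² = -91/880 - 1/880*225 = -91/880 - 45/176 = -79/220 ≈ -0.35909)
√((130206 + 156962)/(50654 + n) + (18*112 - 35)) = √((130206 + 156962)/(50654 - 79/220) + (18*112 - 35)) = √(287168/(11143801/220) + (2016 - 35)) = √(287168*(220/11143801) + 1981) = √(63176960/11143801 + 1981) = √(22139046741/11143801) = √246713131211402541/11143801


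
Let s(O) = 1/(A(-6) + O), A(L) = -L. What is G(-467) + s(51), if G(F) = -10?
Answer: -569/57 ≈ -9.9825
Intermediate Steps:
s(O) = 1/(6 + O) (s(O) = 1/(-1*(-6) + O) = 1/(6 + O))
G(-467) + s(51) = -10 + 1/(6 + 51) = -10 + 1/57 = -569/57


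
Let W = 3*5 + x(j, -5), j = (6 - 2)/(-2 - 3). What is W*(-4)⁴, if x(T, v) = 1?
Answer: 4096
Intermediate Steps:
j = -⅘ (j = 4/(-5) = 4*(-⅕) = -⅘ ≈ -0.80000)
W = 16 (W = 3*5 + 1 = 15 + 1 = 16)
W*(-4)⁴ = 16*(-4)⁴ = 16*256 = 4096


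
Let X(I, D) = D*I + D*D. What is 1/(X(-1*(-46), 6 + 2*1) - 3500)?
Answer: -1/3068 ≈ -0.00032595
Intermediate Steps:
X(I, D) = D² + D*I (X(I, D) = D*I + D² = D² + D*I)
1/(X(-1*(-46), 6 + 2*1) - 3500) = 1/((6 + 2*1)*((6 + 2*1) - 1*(-46)) - 3500) = 1/((6 + 2)*((6 + 2) + 46) - 3500) = 1/(8*(8 + 46) - 3500) = 1/(8*54 - 3500) = 1/(432 - 3500) = 1/(-3068) = -1/3068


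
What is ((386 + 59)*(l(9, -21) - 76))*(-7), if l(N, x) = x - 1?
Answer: 305270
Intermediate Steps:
l(N, x) = -1 + x
((386 + 59)*(l(9, -21) - 76))*(-7) = ((386 + 59)*((-1 - 21) - 76))*(-7) = (445*(-22 - 76))*(-7) = (445*(-98))*(-7) = -43610*(-7) = 305270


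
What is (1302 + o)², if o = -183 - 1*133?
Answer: 972196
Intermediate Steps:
o = -316 (o = -183 - 133 = -316)
(1302 + o)² = (1302 - 316)² = 986² = 972196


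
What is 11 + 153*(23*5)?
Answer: 17606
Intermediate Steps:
11 + 153*(23*5) = 11 + 153*115 = 11 + 17595 = 17606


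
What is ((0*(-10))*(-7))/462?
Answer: 0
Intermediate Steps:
((0*(-10))*(-7))/462 = (0*(-7))*(1/462) = 0*(1/462) = 0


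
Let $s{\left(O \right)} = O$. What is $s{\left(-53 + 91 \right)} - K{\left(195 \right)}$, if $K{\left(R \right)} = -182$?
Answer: $220$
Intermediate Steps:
$s{\left(-53 + 91 \right)} - K{\left(195 \right)} = \left(-53 + 91\right) - -182 = 38 + 182 = 220$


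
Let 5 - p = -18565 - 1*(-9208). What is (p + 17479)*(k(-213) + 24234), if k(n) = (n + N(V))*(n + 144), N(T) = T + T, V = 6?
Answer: 1022722623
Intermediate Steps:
p = 9362 (p = 5 - (-18565 - 1*(-9208)) = 5 - (-18565 + 9208) = 5 - 1*(-9357) = 5 + 9357 = 9362)
N(T) = 2*T
k(n) = (12 + n)*(144 + n) (k(n) = (n + 2*6)*(n + 144) = (n + 12)*(144 + n) = (12 + n)*(144 + n))
(p + 17479)*(k(-213) + 24234) = (9362 + 17479)*((1728 + (-213)**2 + 156*(-213)) + 24234) = 26841*((1728 + 45369 - 33228) + 24234) = 26841*(13869 + 24234) = 26841*38103 = 1022722623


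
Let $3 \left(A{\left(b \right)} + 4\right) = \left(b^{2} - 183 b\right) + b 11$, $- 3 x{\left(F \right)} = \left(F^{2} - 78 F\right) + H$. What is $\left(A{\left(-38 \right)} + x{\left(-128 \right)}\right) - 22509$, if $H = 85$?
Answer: $- \frac{86012}{3} \approx -28671.0$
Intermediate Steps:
$x{\left(F \right)} = - \frac{85}{3} + 26 F - \frac{F^{2}}{3}$ ($x{\left(F \right)} = - \frac{\left(F^{2} - 78 F\right) + 85}{3} = - \frac{85 + F^{2} - 78 F}{3} = - \frac{85}{3} + 26 F - \frac{F^{2}}{3}$)
$A{\left(b \right)} = -4 - \frac{172 b}{3} + \frac{b^{2}}{3}$ ($A{\left(b \right)} = -4 + \frac{\left(b^{2} - 183 b\right) + b 11}{3} = -4 + \frac{\left(b^{2} - 183 b\right) + 11 b}{3} = -4 + \frac{b^{2} - 172 b}{3} = -4 + \left(- \frac{172 b}{3} + \frac{b^{2}}{3}\right) = -4 - \frac{172 b}{3} + \frac{b^{2}}{3}$)
$\left(A{\left(-38 \right)} + x{\left(-128 \right)}\right) - 22509 = \left(\left(-4 - - \frac{6536}{3} + \frac{\left(-38\right)^{2}}{3}\right) - \left(\frac{10069}{3} + \frac{16384}{3}\right)\right) - 22509 = \left(\left(-4 + \frac{6536}{3} + \frac{1}{3} \cdot 1444\right) - \frac{26453}{3}\right) - 22509 = \left(\left(-4 + \frac{6536}{3} + \frac{1444}{3}\right) - \frac{26453}{3}\right) - 22509 = \left(2656 - \frac{26453}{3}\right) - 22509 = - \frac{18485}{3} - 22509 = - \frac{86012}{3}$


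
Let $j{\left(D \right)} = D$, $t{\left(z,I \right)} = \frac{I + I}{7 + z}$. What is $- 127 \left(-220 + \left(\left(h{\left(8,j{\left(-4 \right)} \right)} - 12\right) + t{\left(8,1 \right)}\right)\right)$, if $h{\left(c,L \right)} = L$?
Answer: $\frac{449326}{15} \approx 29955.0$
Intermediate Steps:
$t{\left(z,I \right)} = \frac{2 I}{7 + z}$
$- 127 \left(-220 + \left(\left(h{\left(8,j{\left(-4 \right)} \right)} - 12\right) + t{\left(8,1 \right)}\right)\right) = - 127 \left(-220 + \left(\left(-4 - 12\right) + 2 \cdot 1 \frac{1}{7 + 8}\right)\right) = - 127 \left(-220 - \left(16 - \frac{2}{15}\right)\right) = - 127 \left(-220 + \left(-16 + \frac{2}{15}\right)\right) = - 127 \left(-220 - \frac{238}{15}\right) = \left(-127\right) \left(- \frac{3538}{15}\right) = \frac{449326}{15}$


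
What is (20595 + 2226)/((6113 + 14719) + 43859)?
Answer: 22821/64691 ≈ 0.35277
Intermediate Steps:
(20595 + 2226)/((6113 + 14719) + 43859) = 22821/(20832 + 43859) = 22821/64691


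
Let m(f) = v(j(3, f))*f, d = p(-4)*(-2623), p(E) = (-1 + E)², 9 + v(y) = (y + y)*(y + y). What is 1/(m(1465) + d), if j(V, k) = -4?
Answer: 1/15000 ≈ 6.6667e-5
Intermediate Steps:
v(y) = -9 + 4*y² (v(y) = -9 + (y + y)*(y + y) = -9 + (2*y)*(2*y) = -9 + 4*y²)
d = -65575 (d = (-1 - 4)²*(-2623) = (-5)²*(-2623) = 25*(-2623) = -65575)
m(f) = 55*f (m(f) = (-9 + 4*(-4)²)*f = (-9 + 4*16)*f = (-9 + 64)*f = 55*f)
1/(m(1465) + d) = 1/(55*1465 - 65575) = 1/(80575 - 65575) = 1/15000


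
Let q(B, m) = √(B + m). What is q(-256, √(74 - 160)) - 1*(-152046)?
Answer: 152046 + √(-256 + I*√86) ≈ 1.5205e+5 + 16.003*I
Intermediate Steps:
q(-256, √(74 - 160)) - 1*(-152046) = √(-256 + √(74 - 160)) - 1*(-152046) = √(-256 + √(-86)) + 152046 = √(-256 + I*√86) + 152046 = 152046 + √(-256 + I*√86)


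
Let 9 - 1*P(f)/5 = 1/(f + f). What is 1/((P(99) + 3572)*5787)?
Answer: 22/460491523 ≈ 4.7775e-8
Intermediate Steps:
P(f) = 45 - 5/(2*f) (P(f) = 45 - 5/(f + f) = 45 - 5*1/(2*f) = 45 - 5/(2*f))
1/((P(99) + 3572)*5787) = 1/(((45 - 5/2/99) + 3572)*5787) = (1/5787)/((45 - 5/2*1/99) + 3572) = (1/5787)/((45 - 5/198) + 3572) = (1/5787)/(8905/198 + 3572) = (1/5787)/(716161/198) = (198/716161)*(1/5787) = 22/460491523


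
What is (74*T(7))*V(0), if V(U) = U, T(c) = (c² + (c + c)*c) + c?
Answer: 0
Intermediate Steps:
T(c) = c + 3*c² (T(c) = (c² + (2*c)*c) + c = (c² + 2*c²) + c = 3*c² + c = c + 3*c²)
(74*T(7))*V(0) = (74*(7*(1 + 3*7)))*0 = (74*(7*(1 + 21)))*0 = (74*(7*22))*0 = (74*154)*0 = 11396*0 = 0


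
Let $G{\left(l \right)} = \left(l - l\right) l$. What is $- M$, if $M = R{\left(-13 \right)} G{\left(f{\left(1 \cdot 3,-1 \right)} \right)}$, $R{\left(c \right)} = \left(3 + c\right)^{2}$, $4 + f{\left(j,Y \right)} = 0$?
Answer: $0$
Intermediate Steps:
$f{\left(j,Y \right)} = -4$ ($f{\left(j,Y \right)} = -4 + 0 = -4$)
$G{\left(l \right)} = 0$ ($G{\left(l \right)} = 0 l = 0$)
$M = 0$ ($M = \left(3 - 13\right)^{2} \cdot 0 = \left(-10\right)^{2} \cdot 0 = 100 \cdot 0 = 0$)
$- M = \left(-1\right) 0 = 0$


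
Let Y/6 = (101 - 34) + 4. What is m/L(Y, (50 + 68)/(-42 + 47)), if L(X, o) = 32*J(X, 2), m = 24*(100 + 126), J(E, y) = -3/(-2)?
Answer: 113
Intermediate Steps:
J(E, y) = 3/2 (J(E, y) = -3*(-½) = 3/2)
Y = 426 (Y = 6*((101 - 34) + 4) = 6*(67 + 4) = 6*71 = 426)
m = 5424 (m = 24*226 = 5424)
L(X, o) = 48 (L(X, o) = 32*(3/2) = 48)
m/L(Y, (50 + 68)/(-42 + 47)) = 5424/48 = 5424*(1/48) = 113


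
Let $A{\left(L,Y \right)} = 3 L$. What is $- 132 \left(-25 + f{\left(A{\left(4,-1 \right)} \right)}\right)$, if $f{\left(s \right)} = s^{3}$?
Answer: $-224796$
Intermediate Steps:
$- 132 \left(-25 + f{\left(A{\left(4,-1 \right)} \right)}\right) = - 132 \left(-25 + \left(3 \cdot 4\right)^{3}\right) = - 132 \left(-25 + 12^{3}\right) = - 132 \left(-25 + 1728\right) = \left(-132\right) 1703 = -224796$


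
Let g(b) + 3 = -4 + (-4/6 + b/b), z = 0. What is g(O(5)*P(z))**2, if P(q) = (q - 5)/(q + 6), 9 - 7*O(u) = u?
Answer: 400/9 ≈ 44.444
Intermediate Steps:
O(u) = 9/7 - u/7
P(q) = (-5 + q)/(6 + q)
g(b) = -20/3 (g(b) = -3 + (-4 + (-4/6 + b/b)) = -3 + (-4 + (-4*1/6 + 1)) = -3 + (-4 + (-2/3 + 1)) = -3 + (-4 + 1/3) = -3 - 11/3 = -20/3)
g(O(5)*P(z))**2 = (-20/3)**2 = 400/9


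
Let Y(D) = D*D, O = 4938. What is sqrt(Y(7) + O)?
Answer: sqrt(4987) ≈ 70.619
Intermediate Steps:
Y(D) = D**2
sqrt(Y(7) + O) = sqrt(7**2 + 4938) = sqrt(49 + 4938) = sqrt(4987)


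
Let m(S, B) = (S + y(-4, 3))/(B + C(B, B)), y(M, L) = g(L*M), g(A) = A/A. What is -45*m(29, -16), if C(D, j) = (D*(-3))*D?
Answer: 675/392 ≈ 1.7219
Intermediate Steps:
g(A) = 1
C(D, j) = -3*D² (C(D, j) = (-3*D)*D = -3*D²)
y(M, L) = 1
m(S, B) = (1 + S)/(B - 3*B²) (m(S, B) = (S + 1)/(B - 3*B²) = (1 + S)/(B - 3*B²))
-45*m(29, -16) = -45*(-1 - 1*29)/((-16)*(-1 + 3*(-16))) = -(-45)*(-1 - 29)/(16*(-1 - 48)) = -(-45)*(-30)/(16*(-49)) = -(-45)*(-1)*(-30)/(16*49) = -45*(-15/392) = 675/392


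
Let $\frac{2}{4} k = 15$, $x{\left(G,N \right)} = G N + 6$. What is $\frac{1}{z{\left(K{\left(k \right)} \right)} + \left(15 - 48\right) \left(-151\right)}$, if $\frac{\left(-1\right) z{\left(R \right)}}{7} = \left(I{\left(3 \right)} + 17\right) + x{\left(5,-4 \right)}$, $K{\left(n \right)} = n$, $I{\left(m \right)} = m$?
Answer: $\frac{1}{4941} \approx 0.00020239$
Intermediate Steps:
$x{\left(G,N \right)} = 6 + G N$
$k = 30$ ($k = 2 \cdot 15 = 30$)
$z{\left(R \right)} = -42$ ($z{\left(R \right)} = - 7 \left(\left(3 + 17\right) + \left(6 + 5 \left(-4\right)\right)\right) = - 7 \left(20 + \left(6 - 20\right)\right) = - 7 \left(20 - 14\right) = \left(-7\right) 6 = -42$)
$\frac{1}{z{\left(K{\left(k \right)} \right)} + \left(15 - 48\right) \left(-151\right)} = \frac{1}{-42 + \left(15 - 48\right) \left(-151\right)} = \frac{1}{-42 - -4983} = \frac{1}{-42 + 4983} = \frac{1}{4941}$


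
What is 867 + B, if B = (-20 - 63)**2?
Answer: 7756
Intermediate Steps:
B = 6889 (B = (-83)**2 = 6889)
867 + B = 867 + 6889 = 7756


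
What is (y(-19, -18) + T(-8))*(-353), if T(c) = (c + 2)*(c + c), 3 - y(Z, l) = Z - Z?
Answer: -34947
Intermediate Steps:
y(Z, l) = 3 (y(Z, l) = 3 - (Z - Z) = 3 - 1*0 = 3 + 0 = 3)
T(c) = 2*c*(2 + c) (T(c) = (2 + c)*(2*c) = 2*c*(2 + c))
(y(-19, -18) + T(-8))*(-353) = (3 + 2*(-8)*(2 - 8))*(-353) = (3 + 2*(-8)*(-6))*(-353) = (3 + 96)*(-353) = 99*(-353) = -34947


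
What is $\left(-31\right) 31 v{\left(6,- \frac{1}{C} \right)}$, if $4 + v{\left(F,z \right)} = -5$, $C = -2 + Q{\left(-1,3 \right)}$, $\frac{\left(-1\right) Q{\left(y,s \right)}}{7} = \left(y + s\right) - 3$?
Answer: $8649$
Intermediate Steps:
$Q{\left(y,s \right)} = 21 - 7 s - 7 y$ ($Q{\left(y,s \right)} = - 7 \left(\left(y + s\right) - 3\right) = - 7 \left(\left(s + y\right) - 3\right) = - 7 \left(-3 + s + y\right) = 21 - 7 s - 7 y$)
$C = 5$ ($C = -2 - -7 = -2 + \left(21 - 21 + 7\right) = -2 + 7 = 5$)
$v{\left(F,z \right)} = -9$ ($v{\left(F,z \right)} = -4 - 5 = -9$)
$\left(-31\right) 31 v{\left(6,- \frac{1}{C} \right)} = \left(-31\right) 31 \left(-9\right) = \left(-961\right) \left(-9\right) = 8649$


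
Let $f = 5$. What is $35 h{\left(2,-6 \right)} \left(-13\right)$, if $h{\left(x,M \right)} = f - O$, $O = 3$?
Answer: $-910$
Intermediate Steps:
$h{\left(x,M \right)} = 2$ ($h{\left(x,M \right)} = 5 - 3 = 2$)
$35 h{\left(2,-6 \right)} \left(-13\right) = 35 \cdot 2 \left(-13\right) = 70 \left(-13\right) = -910$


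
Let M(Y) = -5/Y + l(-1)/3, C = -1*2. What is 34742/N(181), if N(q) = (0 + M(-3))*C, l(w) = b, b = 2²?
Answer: -17371/3 ≈ -5790.3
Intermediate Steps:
b = 4
C = -2
l(w) = 4
M(Y) = 4/3 - 5/Y (M(Y) = -5/Y + 4/3 = 4/3 - 5/Y)
N(q) = -6 (N(q) = (0 + (4/3 - 5/(-3)))*(-2) = (0 + (4/3 - 5*(-⅓)))*(-2) = (0 + (4/3 + 5/3))*(-2) = (0 + 3)*(-2) = 3*(-2) = -6)
34742/N(181) = 34742/(-6) = 34742*(-⅙) = -17371/3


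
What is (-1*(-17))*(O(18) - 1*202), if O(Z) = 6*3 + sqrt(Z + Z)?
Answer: -3026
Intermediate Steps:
O(Z) = 18 + sqrt(2)*sqrt(Z) (O(Z) = 18 + sqrt(2*Z) = 18 + sqrt(2)*sqrt(Z))
(-1*(-17))*(O(18) - 1*202) = (-1*(-17))*((18 + sqrt(2)*sqrt(18)) - 1*202) = 17*((18 + sqrt(2)*(3*sqrt(2))) - 202) = 17*((18 + 6) - 202) = 17*(24 - 202) = 17*(-178) = -3026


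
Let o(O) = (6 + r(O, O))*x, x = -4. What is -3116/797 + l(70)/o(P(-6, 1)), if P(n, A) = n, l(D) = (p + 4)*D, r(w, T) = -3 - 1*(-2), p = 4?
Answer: -25432/797 ≈ -31.910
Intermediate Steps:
r(w, T) = -1 (r(w, T) = -3 + 2 = -1)
l(D) = 8*D (l(D) = (4 + 4)*D = 8*D)
o(O) = -20 (o(O) = (6 - 1)*(-4) = 5*(-4) = -20)
-3116/797 + l(70)/o(P(-6, 1)) = -3116/797 + (8*70)/(-20) = -3116*1/797 + 560*(-1/20) = -3116/797 - 28 = -25432/797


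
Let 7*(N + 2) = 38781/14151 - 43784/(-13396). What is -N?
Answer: 126236457/110580631 ≈ 1.1416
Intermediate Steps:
N = -126236457/110580631 (N = -2 + (38781/14151 - 43784/(-13396))/7 = -2 + (38781*(1/14151) - 43784*(-1/13396))/7 = -2 + (12927/4717 + 10946/3349)/7 = -2 + (1/7)*(94924805/15797233) = -2 + 94924805/110580631 = -126236457/110580631 ≈ -1.1416)
-N = -1*(-126236457/110580631) = 126236457/110580631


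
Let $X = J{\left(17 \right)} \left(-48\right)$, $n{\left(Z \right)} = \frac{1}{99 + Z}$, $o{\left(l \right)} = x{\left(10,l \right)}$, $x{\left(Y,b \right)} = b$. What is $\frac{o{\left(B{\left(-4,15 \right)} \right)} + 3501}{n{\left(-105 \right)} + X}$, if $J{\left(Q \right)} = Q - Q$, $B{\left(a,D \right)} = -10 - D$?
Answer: $-20856$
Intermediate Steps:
$J{\left(Q \right)} = 0$
$o{\left(l \right)} = l$
$X = 0$ ($X = 0 \left(-48\right) = 0$)
$\frac{o{\left(B{\left(-4,15 \right)} \right)} + 3501}{n{\left(-105 \right)} + X} = \frac{\left(-10 - 15\right) + 3501}{\frac{1}{99 - 105} + 0} = \frac{\left(-10 - 15\right) + 3501}{\frac{1}{-6} + 0} = \frac{-25 + 3501}{- \frac{1}{6} + 0} = \frac{3476}{- \frac{1}{6}} = 3476 \left(-6\right) = -20856$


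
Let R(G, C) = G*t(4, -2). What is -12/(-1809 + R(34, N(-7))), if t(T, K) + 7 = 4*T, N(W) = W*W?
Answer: 4/501 ≈ 0.0079840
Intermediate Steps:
N(W) = W²
t(T, K) = -7 + 4*T
R(G, C) = 9*G (R(G, C) = G*(-7 + 4*4) = G*(-7 + 16) = G*9 = 9*G)
-12/(-1809 + R(34, N(-7))) = -12/(-1809 + 9*34) = -12/(-1809 + 306) = -12/(-1503) = -12*(-1/1503) = 4/501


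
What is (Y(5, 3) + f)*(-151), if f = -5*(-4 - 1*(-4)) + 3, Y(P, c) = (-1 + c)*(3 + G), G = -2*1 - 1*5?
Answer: 755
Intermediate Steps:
G = -7 (G = -2 - 5 = -7)
Y(P, c) = 4 - 4*c (Y(P, c) = (-1 + c)*(3 - 7) = (-1 + c)*(-4) = 4 - 4*c)
f = 3 (f = -5*(-4 + 4) + 3 = -5*0 + 3 = 0 + 3 = 3)
(Y(5, 3) + f)*(-151) = ((4 - 4*3) + 3)*(-151) = ((4 - 12) + 3)*(-151) = (-8 + 3)*(-151) = -5*(-151) = 755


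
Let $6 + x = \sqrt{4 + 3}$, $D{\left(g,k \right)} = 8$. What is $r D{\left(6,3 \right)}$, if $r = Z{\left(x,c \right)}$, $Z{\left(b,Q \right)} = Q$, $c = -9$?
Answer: $-72$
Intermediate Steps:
$x = -6 + \sqrt{7}$ ($x = -6 + \sqrt{4 + 3} = -6 + \sqrt{7} \approx -3.3542$)
$r = -9$
$r D{\left(6,3 \right)} = \left(-9\right) 8 = -72$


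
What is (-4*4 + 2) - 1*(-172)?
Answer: 158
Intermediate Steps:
(-4*4 + 2) - 1*(-172) = (-16 + 2) + 172 = -14 + 172 = 158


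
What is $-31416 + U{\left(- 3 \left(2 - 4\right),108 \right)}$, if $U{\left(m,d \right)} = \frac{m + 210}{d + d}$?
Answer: $-31415$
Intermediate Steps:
$U{\left(m,d \right)} = \frac{210 + m}{2 d}$
$-31416 + U{\left(- 3 \left(2 - 4\right),108 \right)} = -31416 + \frac{210 - 3 \left(2 - 4\right)}{2 \cdot 108} = -31416 + \frac{1}{2} \cdot \frac{1}{108} \left(210 - -6\right) = -31416 + \frac{1}{2} \cdot \frac{1}{108} \left(210 + 6\right) = -31416 + \frac{1}{2} \cdot \frac{1}{108} \cdot 216 = -31416 + 1 = -31415$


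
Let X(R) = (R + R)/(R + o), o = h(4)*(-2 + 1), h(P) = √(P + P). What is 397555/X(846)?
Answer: 397555/2 - 397555*√2/846 ≈ 1.9811e+5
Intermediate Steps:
h(P) = √2*√P (h(P) = √(2*P) = √2*√P)
o = -2*√2 (o = (√2*√4)*(-2 + 1) = (√2*2)*(-1) = (2*√2)*(-1) = -2*√2 ≈ -2.8284)
X(R) = 2*R/(R - 2*√2) (X(R) = (R + R)/(R - 2*√2) = (2*R)/(R - 2*√2) = 2*R/(R - 2*√2))
397555/X(846) = 397555/((2*846/(846 - 2*√2))) = 397555/((1692/(846 - 2*√2))) = 397555*(½ - √2/846) = 397555/2 - 397555*√2/846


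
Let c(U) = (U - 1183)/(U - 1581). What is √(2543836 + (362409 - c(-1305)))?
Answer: √6051523949913/1443 ≈ 1704.8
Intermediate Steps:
c(U) = (-1183 + U)/(-1581 + U)
√(2543836 + (362409 - c(-1305))) = √(2543836 + (362409 - (-1183 - 1305)/(-1581 - 1305))) = √(2543836 + (362409 - (-2488)/(-2886))) = √(2543836 + (362409 - (-1)*(-2488)/2886)) = √(2543836 + (362409 - 1*1244/1443)) = √(2543836 + (362409 - 1244/1443)) = √(2543836 + 522954943/1443) = √(4193710291/1443) = √6051523949913/1443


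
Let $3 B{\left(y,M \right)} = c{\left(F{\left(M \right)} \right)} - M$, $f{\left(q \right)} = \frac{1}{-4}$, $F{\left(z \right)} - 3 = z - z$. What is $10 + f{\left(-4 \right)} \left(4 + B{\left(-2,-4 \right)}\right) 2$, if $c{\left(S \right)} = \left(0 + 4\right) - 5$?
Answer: $\frac{15}{2} \approx 7.5$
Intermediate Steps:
$F{\left(z \right)} = 3$ ($F{\left(z \right)} = 3 + \left(z - z\right) = 3 + 0 = 3$)
$f{\left(q \right)} = - \frac{1}{4}$
$c{\left(S \right)} = -1$ ($c{\left(S \right)} = 4 - 5 = -1$)
$B{\left(y,M \right)} = - \frac{1}{3} - \frac{M}{3}$ ($B{\left(y,M \right)} = \frac{-1 - M}{3} = - \frac{1}{3} - \frac{M}{3}$)
$10 + f{\left(-4 \right)} \left(4 + B{\left(-2,-4 \right)}\right) 2 = 10 - \frac{\left(4 - -1\right) 2}{4} = 10 - \frac{\left(4 + \left(- \frac{1}{3} + \frac{4}{3}\right)\right) 2}{4} = 10 - \frac{\left(4 + 1\right) 2}{4} = 10 - \frac{5 \cdot 2}{4} = 10 - \frac{5}{2} = \frac{15}{2}$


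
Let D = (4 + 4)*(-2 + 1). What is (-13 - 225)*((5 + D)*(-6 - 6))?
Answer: -8568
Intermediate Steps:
D = -8 (D = 8*(-1) = -8)
(-13 - 225)*((5 + D)*(-6 - 6)) = (-13 - 225)*((5 - 8)*(-6 - 6)) = -(-714)*(-12) = -238*36 = -8568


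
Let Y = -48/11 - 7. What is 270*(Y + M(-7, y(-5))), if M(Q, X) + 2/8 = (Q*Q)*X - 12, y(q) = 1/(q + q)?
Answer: -169371/22 ≈ -7698.7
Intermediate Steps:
y(q) = 1/(2*q)
M(Q, X) = -49/4 + X*Q**2 (M(Q, X) = -1/4 + ((Q*Q)*X - 12) = -1/4 + (Q**2*X - 12) = -1/4 + (X*Q**2 - 12) = -1/4 + (-12 + X*Q**2) = -49/4 + X*Q**2)
Y = -125/11 (Y = -48/11 - 7 = -125/11 ≈ -11.364)
270*(Y + M(-7, y(-5))) = 270*(-125/11 + (-49/4 + ((1/2)/(-5))*(-7)**2)) = 270*(-125/11 + (-49/4 + ((1/2)*(-1/5))*49)) = 270*(-125/11 + (-49/4 - 1/10*49)) = 270*(-125/11 + (-49/4 - 49/10)) = 270*(-125/11 - 343/20) = 270*(-6273/220) = -169371/22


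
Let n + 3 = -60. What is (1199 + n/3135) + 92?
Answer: 1349074/1045 ≈ 1291.0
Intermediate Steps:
n = -63 (n = -3 - 60 = -63)
(1199 + n/3135) + 92 = (1199 - 63/3135) + 92 = (1199 - 63*1/3135) + 92 = (1199 - 21/1045) + 92 = 1252934/1045 + 92 = 1349074/1045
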